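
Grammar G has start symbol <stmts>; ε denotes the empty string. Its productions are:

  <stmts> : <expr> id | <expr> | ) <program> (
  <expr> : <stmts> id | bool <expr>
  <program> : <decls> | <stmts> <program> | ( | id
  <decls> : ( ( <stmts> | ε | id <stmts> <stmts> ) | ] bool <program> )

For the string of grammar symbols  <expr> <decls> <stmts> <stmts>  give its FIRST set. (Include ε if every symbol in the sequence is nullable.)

{ ), bool }

Add FIRST(<expr>) = { ), bool }; <expr> is not nullable, stop.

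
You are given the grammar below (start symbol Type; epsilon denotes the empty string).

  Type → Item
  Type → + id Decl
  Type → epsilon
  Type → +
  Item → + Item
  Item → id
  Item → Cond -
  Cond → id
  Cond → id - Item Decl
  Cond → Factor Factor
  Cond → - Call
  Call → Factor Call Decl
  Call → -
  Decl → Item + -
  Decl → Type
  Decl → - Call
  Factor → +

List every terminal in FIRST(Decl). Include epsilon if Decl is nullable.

From Decl → Item + -: add FIRST(Item) = { +, -, id }.
From Decl → Type: add FIRST(Type) = { +, -, id, epsilon } (including epsilon since Type is nullable).
Decl → - Call contributes {-}.
Union: FIRST(Decl) = { +, -, id, epsilon }.

{ +, -, id, epsilon }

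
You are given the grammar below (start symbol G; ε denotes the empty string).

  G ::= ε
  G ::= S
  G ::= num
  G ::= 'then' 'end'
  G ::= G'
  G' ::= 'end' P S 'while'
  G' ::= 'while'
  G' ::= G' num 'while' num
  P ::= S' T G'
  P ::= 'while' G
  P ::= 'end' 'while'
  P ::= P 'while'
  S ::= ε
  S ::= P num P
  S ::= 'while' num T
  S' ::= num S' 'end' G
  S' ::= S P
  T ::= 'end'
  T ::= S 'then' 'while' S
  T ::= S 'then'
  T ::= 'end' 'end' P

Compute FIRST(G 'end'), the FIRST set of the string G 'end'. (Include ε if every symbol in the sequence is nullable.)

{ 'end', 'then', 'while', num }

Add FIRST(G)\{ε} = { 'end', 'then', 'while', num }; G is nullable, continue.
'end' is a terminal; add {'end'} and stop.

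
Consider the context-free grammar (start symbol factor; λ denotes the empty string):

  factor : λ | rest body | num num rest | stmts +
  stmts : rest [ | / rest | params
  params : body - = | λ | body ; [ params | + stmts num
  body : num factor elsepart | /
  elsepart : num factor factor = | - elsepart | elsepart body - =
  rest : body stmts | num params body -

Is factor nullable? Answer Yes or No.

factor has an λ-production, so factor ⇒ λ.

Yes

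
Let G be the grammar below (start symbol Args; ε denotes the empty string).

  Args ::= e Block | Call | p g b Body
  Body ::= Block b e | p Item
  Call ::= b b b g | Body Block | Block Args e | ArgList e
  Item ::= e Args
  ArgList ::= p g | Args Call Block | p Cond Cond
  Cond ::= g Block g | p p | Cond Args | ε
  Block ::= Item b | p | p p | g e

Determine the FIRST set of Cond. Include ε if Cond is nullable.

Cond ::= g Block g contributes {g}.
Cond ::= p p contributes {p}.
From Cond ::= Cond Args: Cond nullable, take FIRST(Cond) ∪ FIRST(Args) = { b, e, g, p }.
Cond ::= ε contributes ε.
Union: FIRST(Cond) = { b, e, g, p, ε }.

{ b, e, g, p, ε }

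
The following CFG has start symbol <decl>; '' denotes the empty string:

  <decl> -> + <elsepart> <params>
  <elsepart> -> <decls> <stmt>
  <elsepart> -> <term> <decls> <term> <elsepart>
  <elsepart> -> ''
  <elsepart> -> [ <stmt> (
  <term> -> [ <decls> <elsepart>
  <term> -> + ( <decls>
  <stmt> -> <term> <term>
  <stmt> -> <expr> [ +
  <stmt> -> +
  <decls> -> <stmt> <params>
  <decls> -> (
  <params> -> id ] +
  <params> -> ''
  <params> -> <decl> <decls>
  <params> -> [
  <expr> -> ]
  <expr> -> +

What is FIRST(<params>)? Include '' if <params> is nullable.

<params> -> id ] + contributes {id}.
<params> -> '' contributes ''.
From <params> -> <decl> <decls>: add FIRST(<decl>) = { + }.
<params> -> [ contributes {[}.
Union: FIRST(<params>) = { +, [, id, '' }.

{ +, [, id, '' }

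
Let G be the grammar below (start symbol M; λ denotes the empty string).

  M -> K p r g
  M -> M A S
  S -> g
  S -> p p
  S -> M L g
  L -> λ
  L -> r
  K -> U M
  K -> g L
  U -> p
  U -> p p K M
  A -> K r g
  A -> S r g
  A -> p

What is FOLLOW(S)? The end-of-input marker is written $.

{ $, g, p, r }

In M -> M A S: S is at the end, add FOLLOW(M) = { $, g, p, r }.
In A -> S r g: add FIRST(r g) = { r }.
Union: FOLLOW(S) = { $, g, p, r }.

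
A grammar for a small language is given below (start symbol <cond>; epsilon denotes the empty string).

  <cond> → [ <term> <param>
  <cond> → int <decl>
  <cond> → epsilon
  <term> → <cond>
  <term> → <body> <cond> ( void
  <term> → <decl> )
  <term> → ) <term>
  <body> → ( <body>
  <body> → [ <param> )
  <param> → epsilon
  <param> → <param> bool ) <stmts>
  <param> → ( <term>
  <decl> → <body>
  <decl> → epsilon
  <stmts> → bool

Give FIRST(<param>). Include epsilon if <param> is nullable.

<param> → epsilon contributes epsilon.
From <param> → <param> bool ) <stmts>: <param> nullable, take FIRST(<param>) ∪ {bool} = { (, bool }.
<param> → ( <term> contributes {(}.
Union: FIRST(<param>) = { (, bool, epsilon }.

{ (, bool, epsilon }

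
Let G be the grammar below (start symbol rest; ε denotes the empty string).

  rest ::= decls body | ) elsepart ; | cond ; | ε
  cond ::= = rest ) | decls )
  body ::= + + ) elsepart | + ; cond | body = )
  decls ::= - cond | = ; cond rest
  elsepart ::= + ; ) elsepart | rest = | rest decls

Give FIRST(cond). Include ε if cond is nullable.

{ -, = }

cond ::= = rest ) contributes {=}.
From cond ::= decls ): add FIRST(decls) = { -, = }.
Union: FIRST(cond) = { -, = }.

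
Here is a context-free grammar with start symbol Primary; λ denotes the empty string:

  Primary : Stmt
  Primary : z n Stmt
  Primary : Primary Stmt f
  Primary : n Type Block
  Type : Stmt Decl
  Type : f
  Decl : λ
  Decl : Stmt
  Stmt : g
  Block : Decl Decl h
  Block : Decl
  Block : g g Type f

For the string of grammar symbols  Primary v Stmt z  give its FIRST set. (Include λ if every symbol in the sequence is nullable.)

Add FIRST(Primary) = { g, n, z }; Primary is not nullable, stop.

{ g, n, z }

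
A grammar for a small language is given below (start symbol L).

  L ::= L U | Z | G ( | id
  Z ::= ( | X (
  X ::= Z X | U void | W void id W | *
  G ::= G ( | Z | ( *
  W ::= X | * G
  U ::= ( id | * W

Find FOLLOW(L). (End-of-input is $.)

L is the start symbol, so $ ∈ FOLLOW(L).
In L ::= L U: add FIRST(U) = { (, * }.
Union: FOLLOW(L) = { $, (, * }.

{ $, (, * }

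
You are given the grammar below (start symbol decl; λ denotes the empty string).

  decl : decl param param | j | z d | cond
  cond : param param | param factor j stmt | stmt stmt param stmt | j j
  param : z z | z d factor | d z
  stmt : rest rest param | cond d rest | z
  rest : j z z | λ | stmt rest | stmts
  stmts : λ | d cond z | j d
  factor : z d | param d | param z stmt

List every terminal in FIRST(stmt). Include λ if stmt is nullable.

{ d, j, z }

From stmt : rest rest param: rest, rest nullable, take FIRST(rest) ∪ FIRST(rest) ∪ FIRST(param) = { d, j, z }.
From stmt : cond d rest: add FIRST(cond) = { d, j, z }.
stmt : z contributes {z}.
Union: FIRST(stmt) = { d, j, z }.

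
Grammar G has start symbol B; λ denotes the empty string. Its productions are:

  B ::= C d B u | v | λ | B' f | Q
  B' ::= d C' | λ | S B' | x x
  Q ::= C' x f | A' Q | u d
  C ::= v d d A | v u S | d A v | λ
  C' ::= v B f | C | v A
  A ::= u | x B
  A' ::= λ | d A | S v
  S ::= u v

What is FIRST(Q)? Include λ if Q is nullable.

{ d, u, v, x }

From Q ::= C' x f: C' nullable, take FIRST(C') ∪ {x} = { d, v, x }.
From Q ::= A' Q: A' nullable, take FIRST(A') ∪ FIRST(Q) = { d, u, v, x }.
Q ::= u d contributes {u}.
Union: FIRST(Q) = { d, u, v, x }.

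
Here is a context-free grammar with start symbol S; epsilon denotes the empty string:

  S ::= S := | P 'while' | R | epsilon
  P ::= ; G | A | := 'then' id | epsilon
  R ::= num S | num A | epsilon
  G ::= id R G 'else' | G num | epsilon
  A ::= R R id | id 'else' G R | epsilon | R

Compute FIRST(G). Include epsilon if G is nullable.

{ id, num, epsilon }

G ::= id R G 'else' contributes {id}.
From G ::= G num: G nullable, take FIRST(G) ∪ {num} = { id, num }.
G ::= epsilon contributes epsilon.
Union: FIRST(G) = { id, num, epsilon }.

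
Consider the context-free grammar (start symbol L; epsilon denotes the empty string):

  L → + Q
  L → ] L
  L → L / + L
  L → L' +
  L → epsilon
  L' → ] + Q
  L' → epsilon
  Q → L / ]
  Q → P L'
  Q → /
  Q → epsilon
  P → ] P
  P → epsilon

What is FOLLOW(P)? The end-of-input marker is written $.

{ $, +, /, ] }

In Q → P L': add FIRST(L')\{epsilon} = { ] }.
  Since L' is nullable, also add FOLLOW(Q) = { $, +, / }.
In P → ] P: P is at the end, add FOLLOW(P) = { $, +, /, ] }.
Union: FOLLOW(P) = { $, +, /, ] }.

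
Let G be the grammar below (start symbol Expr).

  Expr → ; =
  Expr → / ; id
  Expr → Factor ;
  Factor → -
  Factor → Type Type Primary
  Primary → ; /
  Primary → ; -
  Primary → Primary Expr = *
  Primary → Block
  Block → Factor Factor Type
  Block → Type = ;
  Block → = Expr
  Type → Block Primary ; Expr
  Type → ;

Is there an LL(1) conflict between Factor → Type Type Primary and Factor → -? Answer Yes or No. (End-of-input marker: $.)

FIRST(Type Type Primary) = { -, ;, = } and FIRST(-) = { - }.
Both contain -, so the two alternatives are not disjoint — LL(1) conflict.

Yes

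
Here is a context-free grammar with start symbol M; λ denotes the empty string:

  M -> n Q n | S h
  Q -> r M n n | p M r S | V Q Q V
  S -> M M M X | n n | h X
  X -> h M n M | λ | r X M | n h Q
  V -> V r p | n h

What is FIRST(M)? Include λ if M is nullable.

M -> n Q n contributes {n}.
From M -> S h: add FIRST(S) = { h, n }.
Union: FIRST(M) = { h, n }.

{ h, n }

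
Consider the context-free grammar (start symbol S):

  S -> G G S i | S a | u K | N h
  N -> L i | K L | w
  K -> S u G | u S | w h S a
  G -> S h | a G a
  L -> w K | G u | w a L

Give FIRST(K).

{ a, u, w }

From K -> S u G: add FIRST(S) = { a, u, w }.
K -> u S contributes {u}.
K -> w h S a contributes {w}.
Union: FIRST(K) = { a, u, w }.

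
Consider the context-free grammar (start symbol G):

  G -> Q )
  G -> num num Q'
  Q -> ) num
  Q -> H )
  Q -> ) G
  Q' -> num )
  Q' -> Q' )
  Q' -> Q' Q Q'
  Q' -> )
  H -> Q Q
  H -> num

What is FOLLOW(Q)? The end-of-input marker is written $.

In G -> Q ): add FIRST()) = { ) }.
In Q' -> Q' Q Q': add FIRST(Q') = { ), num }.
In H -> Q Q: add FIRST(Q) = { ), num }.
In H -> Q Q: Q is at the end, add FOLLOW(H) = { ) }.
Union: FOLLOW(Q) = { ), num }.

{ ), num }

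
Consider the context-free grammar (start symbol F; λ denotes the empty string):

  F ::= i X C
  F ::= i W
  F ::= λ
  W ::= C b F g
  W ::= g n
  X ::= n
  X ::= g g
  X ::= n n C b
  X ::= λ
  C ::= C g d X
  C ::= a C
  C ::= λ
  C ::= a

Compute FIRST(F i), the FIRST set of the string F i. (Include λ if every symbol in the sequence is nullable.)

{ i }

Add FIRST(F)\{λ} = { i }; F is nullable, continue.
i is a terminal; add {i} and stop.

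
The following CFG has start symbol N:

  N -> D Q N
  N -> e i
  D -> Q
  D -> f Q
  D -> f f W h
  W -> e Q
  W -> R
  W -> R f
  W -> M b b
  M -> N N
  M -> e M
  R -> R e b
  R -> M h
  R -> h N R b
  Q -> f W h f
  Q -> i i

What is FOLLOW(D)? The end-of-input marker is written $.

In N -> D Q N: add FIRST(Q N) = { f, i }.
Union: FOLLOW(D) = { f, i }.

{ f, i }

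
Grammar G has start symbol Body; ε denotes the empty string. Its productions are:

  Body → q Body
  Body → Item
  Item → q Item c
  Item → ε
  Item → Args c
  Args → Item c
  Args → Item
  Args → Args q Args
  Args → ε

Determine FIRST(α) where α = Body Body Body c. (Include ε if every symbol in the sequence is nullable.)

{ c, q }

Add FIRST(Body)\{ε} = { c, q }; Body is nullable, continue.
Add FIRST(Body)\{ε} = { c, q }; Body is nullable, continue.
Add FIRST(Body)\{ε} = { c, q }; Body is nullable, continue.
c is a terminal; add {c} and stop.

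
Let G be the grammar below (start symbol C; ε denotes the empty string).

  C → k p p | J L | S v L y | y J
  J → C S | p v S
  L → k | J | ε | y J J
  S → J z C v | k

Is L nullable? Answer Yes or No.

L has an ε-production, so L ⇒ ε.

Yes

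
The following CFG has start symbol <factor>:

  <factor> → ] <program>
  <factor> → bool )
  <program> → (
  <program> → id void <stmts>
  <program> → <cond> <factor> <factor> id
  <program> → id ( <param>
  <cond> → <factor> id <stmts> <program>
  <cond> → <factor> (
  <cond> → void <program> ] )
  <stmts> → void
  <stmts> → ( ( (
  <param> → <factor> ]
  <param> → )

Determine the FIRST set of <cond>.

From <cond> → <factor> id <stmts> <program>: add FIRST(<factor>) = { ], bool }.
From <cond> → <factor> (: add FIRST(<factor>) = { ], bool }.
<cond> → void <program> ] ) contributes {void}.
Union: FIRST(<cond>) = { ], bool, void }.

{ ], bool, void }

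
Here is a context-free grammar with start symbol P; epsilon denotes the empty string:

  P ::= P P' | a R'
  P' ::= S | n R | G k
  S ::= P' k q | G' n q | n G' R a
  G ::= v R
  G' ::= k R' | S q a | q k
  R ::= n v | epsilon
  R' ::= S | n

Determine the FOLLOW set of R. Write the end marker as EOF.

{ EOF, a, k, n, q, v }

In P' ::= n R: R is at the end, add FOLLOW(P') = { EOF, k, n, q, v }.
In S ::= n G' R a: add FIRST(a) = { a }.
In G ::= v R: R is at the end, add FOLLOW(G) = { k }.
Union: FOLLOW(R) = { EOF, a, k, n, q, v }.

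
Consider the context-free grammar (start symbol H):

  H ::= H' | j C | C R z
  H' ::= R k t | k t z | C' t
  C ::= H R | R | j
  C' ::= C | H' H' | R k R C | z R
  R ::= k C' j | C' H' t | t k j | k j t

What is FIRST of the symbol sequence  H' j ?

Add FIRST(H') = { j, k, t, z }; H' is not nullable, stop.

{ j, k, t, z }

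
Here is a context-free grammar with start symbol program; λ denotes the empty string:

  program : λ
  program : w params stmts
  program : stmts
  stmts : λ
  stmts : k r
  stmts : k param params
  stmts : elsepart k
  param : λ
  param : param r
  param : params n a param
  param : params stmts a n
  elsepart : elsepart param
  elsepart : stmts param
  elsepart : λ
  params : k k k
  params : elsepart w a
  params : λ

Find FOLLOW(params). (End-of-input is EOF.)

In program : w params stmts: add FIRST(stmts)\{λ} = { a, k, n, r, w }.
  Since stmts is nullable, also add FOLLOW(program) = { EOF }.
In stmts : k param params: params is at the end, add FOLLOW(stmts) = { EOF, a, k, n, r, w }.
In param : params n a param: add FIRST(n a param) = { n }.
In param : params stmts a n: add FIRST(stmts a n) = { a, k, n, r, w }.
Union: FOLLOW(params) = { EOF, a, k, n, r, w }.

{ EOF, a, k, n, r, w }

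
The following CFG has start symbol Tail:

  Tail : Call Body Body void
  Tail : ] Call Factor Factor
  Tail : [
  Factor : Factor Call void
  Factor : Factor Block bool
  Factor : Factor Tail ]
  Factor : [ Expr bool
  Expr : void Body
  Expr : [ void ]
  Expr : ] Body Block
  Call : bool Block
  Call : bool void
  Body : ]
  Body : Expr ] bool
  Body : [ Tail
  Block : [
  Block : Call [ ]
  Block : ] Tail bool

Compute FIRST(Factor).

{ [ }

From Factor : Factor Call void: add FIRST(Factor) = { [ }.
From Factor : Factor Block bool: add FIRST(Factor) = { [ }.
From Factor : Factor Tail ]: add FIRST(Factor) = { [ }.
Factor : [ Expr bool contributes {[}.
Union: FIRST(Factor) = { [ }.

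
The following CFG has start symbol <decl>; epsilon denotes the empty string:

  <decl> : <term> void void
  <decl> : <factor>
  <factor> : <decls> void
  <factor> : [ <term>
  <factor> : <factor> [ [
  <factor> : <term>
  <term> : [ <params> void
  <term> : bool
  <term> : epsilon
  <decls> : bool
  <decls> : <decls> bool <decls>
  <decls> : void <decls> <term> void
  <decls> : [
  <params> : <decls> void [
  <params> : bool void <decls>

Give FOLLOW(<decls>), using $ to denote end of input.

In <factor> : <decls> void: add FIRST(void) = { void }.
In <decls> : <decls> bool <decls>: add FIRST(bool <decls>) = { bool }.
In <decls> : <decls> bool <decls>: <decls> is at the end, add FOLLOW(<decls>) = { [, bool, void }.
In <decls> : void <decls> <term> void: add FIRST(<term> void) = { [, bool, void }.
In <params> : <decls> void [: add FIRST(void [) = { void }.
In <params> : bool void <decls>: <decls> is at the end, add FOLLOW(<params>) = { void }.
Union: FOLLOW(<decls>) = { [, bool, void }.

{ [, bool, void }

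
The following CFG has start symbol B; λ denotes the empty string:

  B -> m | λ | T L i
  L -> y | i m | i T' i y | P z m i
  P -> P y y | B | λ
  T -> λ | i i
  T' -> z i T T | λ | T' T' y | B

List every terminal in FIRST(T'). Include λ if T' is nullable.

{ i, m, y, z, λ }

T' -> z i T T contributes {z}.
T' -> λ contributes λ.
From T' -> T' T' y: T', T' nullable, take FIRST(T') ∪ FIRST(T') ∪ {y} = { i, m, y, z }.
From T' -> B: add FIRST(B) = { i, m, y, z, λ } (including λ since B is nullable).
Union: FIRST(T') = { i, m, y, z, λ }.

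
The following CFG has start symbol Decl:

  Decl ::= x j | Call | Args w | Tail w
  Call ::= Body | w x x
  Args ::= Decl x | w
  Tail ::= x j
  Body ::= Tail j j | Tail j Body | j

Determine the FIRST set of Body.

{ j, x }

From Body ::= Tail j j: add FIRST(Tail) = { x }.
From Body ::= Tail j Body: add FIRST(Tail) = { x }.
Body ::= j contributes {j}.
Union: FIRST(Body) = { j, x }.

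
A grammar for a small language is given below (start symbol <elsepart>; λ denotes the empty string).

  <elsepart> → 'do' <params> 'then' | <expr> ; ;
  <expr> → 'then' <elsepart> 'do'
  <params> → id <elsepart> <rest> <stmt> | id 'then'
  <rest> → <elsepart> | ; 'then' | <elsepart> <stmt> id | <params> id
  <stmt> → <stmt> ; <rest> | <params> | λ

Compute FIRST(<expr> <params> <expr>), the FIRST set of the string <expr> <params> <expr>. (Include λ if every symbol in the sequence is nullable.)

Add FIRST(<expr>) = { 'then' }; <expr> is not nullable, stop.

{ 'then' }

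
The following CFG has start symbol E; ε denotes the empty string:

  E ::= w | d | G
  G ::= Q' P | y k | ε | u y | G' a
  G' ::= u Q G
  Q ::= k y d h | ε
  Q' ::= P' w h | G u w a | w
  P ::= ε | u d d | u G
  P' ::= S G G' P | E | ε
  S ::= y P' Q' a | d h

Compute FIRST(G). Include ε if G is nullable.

{ d, u, w, y, ε }

From G ::= Q' P: add FIRST(Q') = { d, u, w, y }.
G ::= y k contributes {y}.
G ::= ε contributes ε.
G ::= u y contributes {u}.
From G ::= G' a: add FIRST(G') = { u }.
Union: FIRST(G) = { d, u, w, y, ε }.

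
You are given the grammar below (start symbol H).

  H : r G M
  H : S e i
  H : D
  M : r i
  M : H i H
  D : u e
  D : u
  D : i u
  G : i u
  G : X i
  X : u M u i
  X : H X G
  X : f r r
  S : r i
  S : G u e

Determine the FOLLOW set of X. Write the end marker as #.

{ f, i, r, u }

In G : X i: add FIRST(i) = { i }.
In X : H X G: add FIRST(G) = { f, i, r, u }.
Union: FOLLOW(X) = { f, i, r, u }.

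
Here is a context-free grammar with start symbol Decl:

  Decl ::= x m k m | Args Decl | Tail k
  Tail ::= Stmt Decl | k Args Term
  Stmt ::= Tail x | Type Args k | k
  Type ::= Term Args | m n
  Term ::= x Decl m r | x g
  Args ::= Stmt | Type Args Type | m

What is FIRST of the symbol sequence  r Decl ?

{ r }

r is a terminal; add {r} and stop.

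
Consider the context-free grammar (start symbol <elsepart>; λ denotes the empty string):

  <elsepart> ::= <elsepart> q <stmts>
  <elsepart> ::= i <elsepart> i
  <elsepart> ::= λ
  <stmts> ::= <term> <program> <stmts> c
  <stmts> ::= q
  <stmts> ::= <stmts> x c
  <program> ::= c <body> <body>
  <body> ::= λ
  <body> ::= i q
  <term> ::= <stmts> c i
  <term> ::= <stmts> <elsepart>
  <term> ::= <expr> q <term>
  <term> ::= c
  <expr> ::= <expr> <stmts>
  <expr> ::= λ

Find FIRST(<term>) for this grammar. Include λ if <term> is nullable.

From <term> ::= <stmts> c i: add FIRST(<stmts>) = { c, q }.
From <term> ::= <stmts> <elsepart>: add FIRST(<stmts>) = { c, q }.
From <term> ::= <expr> q <term>: <expr> nullable, take FIRST(<expr>) ∪ {q} = { c, q }.
<term> ::= c contributes {c}.
Union: FIRST(<term>) = { c, q }.

{ c, q }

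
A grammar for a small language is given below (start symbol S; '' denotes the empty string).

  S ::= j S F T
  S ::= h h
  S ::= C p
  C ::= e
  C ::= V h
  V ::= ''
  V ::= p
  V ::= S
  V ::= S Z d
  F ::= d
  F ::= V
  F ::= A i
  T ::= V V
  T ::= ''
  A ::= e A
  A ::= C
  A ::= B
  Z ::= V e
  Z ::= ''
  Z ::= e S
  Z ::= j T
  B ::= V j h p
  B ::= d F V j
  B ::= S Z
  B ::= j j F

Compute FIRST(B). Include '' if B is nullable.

From B ::= V j h p: V nullable, take FIRST(V) ∪ {j} = { e, h, j, p }.
B ::= d F V j contributes {d}.
From B ::= S Z: add FIRST(S) = { e, h, j, p }.
B ::= j j F contributes {j}.
Union: FIRST(B) = { d, e, h, j, p }.

{ d, e, h, j, p }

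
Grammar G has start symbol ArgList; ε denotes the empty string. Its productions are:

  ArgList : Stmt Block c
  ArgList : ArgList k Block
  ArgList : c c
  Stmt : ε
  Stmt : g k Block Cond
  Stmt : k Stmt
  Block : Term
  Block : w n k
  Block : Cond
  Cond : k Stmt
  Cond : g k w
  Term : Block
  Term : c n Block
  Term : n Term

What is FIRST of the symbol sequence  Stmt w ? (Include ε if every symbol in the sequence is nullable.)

Add FIRST(Stmt)\{ε} = { g, k }; Stmt is nullable, continue.
w is a terminal; add {w} and stop.

{ g, k, w }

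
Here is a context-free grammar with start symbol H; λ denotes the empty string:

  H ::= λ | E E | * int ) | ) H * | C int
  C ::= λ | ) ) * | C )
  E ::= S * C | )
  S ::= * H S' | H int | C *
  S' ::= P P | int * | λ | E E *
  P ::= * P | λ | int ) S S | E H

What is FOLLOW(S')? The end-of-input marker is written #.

{ ), *, int }

In S ::= * H S': S' is at the end, add FOLLOW(S) = { ), *, int }.
Union: FOLLOW(S') = { ), *, int }.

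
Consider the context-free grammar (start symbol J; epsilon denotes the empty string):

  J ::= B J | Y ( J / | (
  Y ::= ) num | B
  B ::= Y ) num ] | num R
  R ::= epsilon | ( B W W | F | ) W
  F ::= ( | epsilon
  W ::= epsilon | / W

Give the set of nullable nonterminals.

{ F, R, W }

Directly nullable (have an epsilon-production): R, F, W.
No other nonterminal has a production whose RHS symbols are all nullable.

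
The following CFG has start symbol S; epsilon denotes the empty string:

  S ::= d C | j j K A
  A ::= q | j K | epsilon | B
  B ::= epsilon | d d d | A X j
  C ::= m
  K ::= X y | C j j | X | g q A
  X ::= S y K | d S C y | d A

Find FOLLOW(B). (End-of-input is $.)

In A ::= B: B is at the end, add FOLLOW(A) = { $, d, j, m, q, y }.
Union: FOLLOW(B) = { $, d, j, m, q, y }.

{ $, d, j, m, q, y }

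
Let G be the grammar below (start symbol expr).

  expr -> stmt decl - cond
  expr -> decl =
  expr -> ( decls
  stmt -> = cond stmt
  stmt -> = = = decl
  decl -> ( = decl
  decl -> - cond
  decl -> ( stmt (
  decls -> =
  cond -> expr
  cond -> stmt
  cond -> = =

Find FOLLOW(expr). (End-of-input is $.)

expr is the start symbol, so $ ∈ FOLLOW(expr).
In cond -> expr: expr is at the end, add FOLLOW(cond) = { $, (, -, = }.
Union: FOLLOW(expr) = { $, (, -, = }.

{ $, (, -, = }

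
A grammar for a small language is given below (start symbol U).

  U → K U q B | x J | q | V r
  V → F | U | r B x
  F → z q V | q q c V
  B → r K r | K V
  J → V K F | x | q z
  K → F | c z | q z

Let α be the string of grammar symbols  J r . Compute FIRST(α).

{ c, q, r, x, z }

Add FIRST(J) = { c, q, r, x, z }; J is not nullable, stop.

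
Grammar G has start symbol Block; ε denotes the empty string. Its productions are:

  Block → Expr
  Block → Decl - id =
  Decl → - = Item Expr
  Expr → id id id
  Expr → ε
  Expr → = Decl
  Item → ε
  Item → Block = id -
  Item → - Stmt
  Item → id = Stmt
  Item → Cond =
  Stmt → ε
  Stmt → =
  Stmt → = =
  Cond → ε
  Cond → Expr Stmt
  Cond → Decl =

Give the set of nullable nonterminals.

{ Block, Cond, Expr, Item, Stmt }

Directly nullable (have an ε-production): Expr, Item, Stmt, Cond.
Block → Expr with every symbol nullable, so Block is nullable.
No other nonterminal has a production whose RHS symbols are all nullable.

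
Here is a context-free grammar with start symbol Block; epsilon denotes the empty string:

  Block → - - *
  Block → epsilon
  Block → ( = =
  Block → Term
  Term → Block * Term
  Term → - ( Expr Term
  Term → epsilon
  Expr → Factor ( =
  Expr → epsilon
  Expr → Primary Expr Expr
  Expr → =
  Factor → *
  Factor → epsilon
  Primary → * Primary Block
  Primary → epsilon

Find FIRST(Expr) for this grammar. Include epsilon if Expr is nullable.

{ (, *, =, epsilon }

From Expr → Factor ( =: Factor nullable, take FIRST(Factor) ∪ {(} = { (, * }.
Expr → epsilon contributes epsilon.
From Expr → Primary Expr Expr: Primary, Expr, Expr nullable, take FIRST(Primary) ∪ FIRST(Expr) ∪ FIRST(Expr) = { (, *, = }; also epsilon since the whole RHS is nullable.
Expr → = contributes {=}.
Union: FIRST(Expr) = { (, *, =, epsilon }.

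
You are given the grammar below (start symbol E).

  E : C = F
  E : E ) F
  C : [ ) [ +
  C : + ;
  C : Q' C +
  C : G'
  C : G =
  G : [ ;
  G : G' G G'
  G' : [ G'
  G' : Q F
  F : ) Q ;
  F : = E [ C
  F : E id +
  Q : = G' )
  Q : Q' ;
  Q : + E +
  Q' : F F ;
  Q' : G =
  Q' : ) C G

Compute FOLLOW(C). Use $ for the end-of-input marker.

In E : C = F: add FIRST(= F) = { = }.
In C : Q' C +: add FIRST(+) = { + }.
In F : = E [ C: C is at the end, add FOLLOW(F) = { $, ), +, ;, =, [, id }.
In Q' : ) C G: add FIRST(G) = { ), +, =, [ }.
Union: FOLLOW(C) = { $, ), +, ;, =, [, id }.

{ $, ), +, ;, =, [, id }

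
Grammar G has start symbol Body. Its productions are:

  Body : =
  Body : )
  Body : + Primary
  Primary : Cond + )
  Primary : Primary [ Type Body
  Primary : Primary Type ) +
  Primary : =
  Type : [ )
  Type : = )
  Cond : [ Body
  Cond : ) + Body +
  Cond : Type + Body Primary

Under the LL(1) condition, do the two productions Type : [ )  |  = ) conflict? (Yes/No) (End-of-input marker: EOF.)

FIRST([ )) = { [ } and FIRST(= )) = { = }.
The FIRST sets are disjoint and neither alternative is nullable — no conflict.

No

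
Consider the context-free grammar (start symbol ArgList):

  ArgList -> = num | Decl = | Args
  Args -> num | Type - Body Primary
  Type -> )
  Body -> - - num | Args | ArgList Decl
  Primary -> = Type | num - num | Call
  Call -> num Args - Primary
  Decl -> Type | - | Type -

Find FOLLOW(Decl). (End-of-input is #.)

{ =, num }

In ArgList -> Decl =: add FIRST(=) = { = }.
In Body -> ArgList Decl: Decl is at the end, add FOLLOW(Body) = { =, num }.
Union: FOLLOW(Decl) = { =, num }.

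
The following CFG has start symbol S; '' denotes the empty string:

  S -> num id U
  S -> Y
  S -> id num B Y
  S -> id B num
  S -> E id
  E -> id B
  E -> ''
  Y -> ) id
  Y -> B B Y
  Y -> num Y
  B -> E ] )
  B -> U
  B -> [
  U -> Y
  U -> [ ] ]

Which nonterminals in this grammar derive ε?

{ E }

Directly nullable (have an ''-production): E.
No other nonterminal has a production whose RHS symbols are all nullable.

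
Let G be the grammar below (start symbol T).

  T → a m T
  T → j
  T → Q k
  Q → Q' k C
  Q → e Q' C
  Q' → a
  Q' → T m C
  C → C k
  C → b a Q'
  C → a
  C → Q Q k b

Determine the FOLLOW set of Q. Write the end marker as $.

In T → Q k: add FIRST(k) = { k }.
In C → Q Q k b: add FIRST(Q k b) = { a, e, j }.
In C → Q Q k b: add FIRST(k b) = { k }.
Union: FOLLOW(Q) = { a, e, j, k }.

{ a, e, j, k }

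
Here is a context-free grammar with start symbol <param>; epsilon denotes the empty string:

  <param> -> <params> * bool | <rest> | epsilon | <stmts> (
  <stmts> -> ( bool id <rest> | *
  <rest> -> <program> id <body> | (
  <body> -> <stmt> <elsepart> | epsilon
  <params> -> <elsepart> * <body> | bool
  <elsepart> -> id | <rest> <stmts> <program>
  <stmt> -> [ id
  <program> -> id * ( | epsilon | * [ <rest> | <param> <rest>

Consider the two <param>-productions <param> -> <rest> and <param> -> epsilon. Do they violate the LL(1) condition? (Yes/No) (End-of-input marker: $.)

Yes

FIRST(<rest>) = { (, *, bool, id } and FIRST(epsilon) = { epsilon }.
The second alternative is nullable and FOLLOW(<param>) = { $, (, *, bool, id } shares ( with FIRST of the first — conflict.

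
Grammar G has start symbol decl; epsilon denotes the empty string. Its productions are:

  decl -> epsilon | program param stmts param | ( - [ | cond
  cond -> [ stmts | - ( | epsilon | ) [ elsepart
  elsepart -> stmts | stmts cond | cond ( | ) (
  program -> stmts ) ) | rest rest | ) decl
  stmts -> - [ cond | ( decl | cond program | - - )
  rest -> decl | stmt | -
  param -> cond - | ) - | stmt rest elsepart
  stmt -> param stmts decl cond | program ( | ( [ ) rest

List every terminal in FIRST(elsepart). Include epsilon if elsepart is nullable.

{ (, ), -, [, epsilon }

From elsepart -> stmts: add FIRST(stmts) = { (, ), -, [, epsilon } (including epsilon since stmts is nullable).
From elsepart -> stmts cond: stmts, cond nullable, take FIRST(stmts) ∪ FIRST(cond) = { (, ), -, [ }; also epsilon since the whole RHS is nullable.
From elsepart -> cond (: cond nullable, take FIRST(cond) ∪ {(} = { (, ), -, [ }.
elsepart -> ) ( contributes {)}.
Union: FIRST(elsepart) = { (, ), -, [, epsilon }.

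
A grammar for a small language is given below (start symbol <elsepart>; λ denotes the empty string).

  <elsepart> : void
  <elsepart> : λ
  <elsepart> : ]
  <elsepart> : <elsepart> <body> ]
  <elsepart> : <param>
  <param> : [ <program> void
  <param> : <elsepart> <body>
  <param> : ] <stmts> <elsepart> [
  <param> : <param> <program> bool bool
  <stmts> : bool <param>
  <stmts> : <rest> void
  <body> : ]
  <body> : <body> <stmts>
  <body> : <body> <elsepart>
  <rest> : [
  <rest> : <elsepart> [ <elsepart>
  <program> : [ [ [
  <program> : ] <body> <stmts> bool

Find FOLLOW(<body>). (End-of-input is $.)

{ $, [, ], bool, void }

In <elsepart> : <elsepart> <body> ]: add FIRST(]) = { ] }.
In <param> : <elsepart> <body>: <body> is at the end, add FOLLOW(<param>) = { $, [, ], bool, void }.
In <body> : <body> <stmts>: add FIRST(<stmts>) = { [, ], bool, void }.
In <body> : <body> <elsepart>: add FIRST(<elsepart>)\{λ} = { [, ], void }.
  Since <elsepart> is nullable, also add FOLLOW(<body>) = { $, [, ], bool, void }.
In <program> : ] <body> <stmts> bool: add FIRST(<stmts> bool) = { [, ], bool, void }.
Union: FOLLOW(<body>) = { $, [, ], bool, void }.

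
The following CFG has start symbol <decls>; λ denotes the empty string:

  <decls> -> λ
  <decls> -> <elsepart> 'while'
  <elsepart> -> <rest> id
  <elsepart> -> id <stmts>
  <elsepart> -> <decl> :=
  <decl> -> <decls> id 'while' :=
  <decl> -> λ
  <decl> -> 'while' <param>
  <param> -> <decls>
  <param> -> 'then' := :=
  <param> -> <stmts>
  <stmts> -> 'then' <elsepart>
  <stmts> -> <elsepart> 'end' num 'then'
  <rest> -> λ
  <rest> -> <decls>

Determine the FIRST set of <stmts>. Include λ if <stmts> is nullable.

<stmts> -> 'then' <elsepart> contributes {'then'}.
From <stmts> -> <elsepart> 'end' num 'then': add FIRST(<elsepart>) = { 'while', :=, id }.
Union: FIRST(<stmts>) = { 'then', 'while', :=, id }.

{ 'then', 'while', :=, id }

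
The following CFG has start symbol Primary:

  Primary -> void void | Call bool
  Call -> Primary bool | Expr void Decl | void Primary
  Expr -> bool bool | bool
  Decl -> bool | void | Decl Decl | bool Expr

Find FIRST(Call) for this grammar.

From Call -> Primary bool: add FIRST(Primary) = { bool, void }.
From Call -> Expr void Decl: add FIRST(Expr) = { bool }.
Call -> void Primary contributes {void}.
Union: FIRST(Call) = { bool, void }.

{ bool, void }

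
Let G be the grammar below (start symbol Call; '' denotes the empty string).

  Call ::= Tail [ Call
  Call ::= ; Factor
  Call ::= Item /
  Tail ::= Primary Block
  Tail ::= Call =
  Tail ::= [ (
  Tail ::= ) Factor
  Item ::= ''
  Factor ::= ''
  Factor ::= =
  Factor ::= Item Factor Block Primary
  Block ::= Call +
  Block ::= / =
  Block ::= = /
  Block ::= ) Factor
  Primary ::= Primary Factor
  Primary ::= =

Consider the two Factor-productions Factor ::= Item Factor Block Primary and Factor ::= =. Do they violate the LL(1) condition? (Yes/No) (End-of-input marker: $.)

FIRST(Item Factor Block Primary) = { ), /, ;, =, [ } and FIRST(=) = { = }.
Both contain =, so the two alternatives are not disjoint — LL(1) conflict.

Yes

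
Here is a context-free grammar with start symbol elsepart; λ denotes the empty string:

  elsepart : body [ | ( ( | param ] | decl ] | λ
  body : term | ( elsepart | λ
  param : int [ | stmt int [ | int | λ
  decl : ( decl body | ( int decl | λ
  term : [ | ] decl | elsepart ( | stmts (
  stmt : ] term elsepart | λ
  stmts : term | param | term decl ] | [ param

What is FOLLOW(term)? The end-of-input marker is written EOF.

{ (, [, ], int }

In body : term: term is at the end, add FOLLOW(body) = { (, [, ], int }.
In stmt : ] term elsepart: add FIRST(elsepart)\{λ} = { (, [, ], int }.
  Since elsepart is nullable, also add FOLLOW(stmt) = { int }.
In stmts : term: term is at the end, add FOLLOW(stmts) = { ( }.
In stmts : term decl ]: add FIRST(decl ]) = { (, ] }.
Union: FOLLOW(term) = { (, [, ], int }.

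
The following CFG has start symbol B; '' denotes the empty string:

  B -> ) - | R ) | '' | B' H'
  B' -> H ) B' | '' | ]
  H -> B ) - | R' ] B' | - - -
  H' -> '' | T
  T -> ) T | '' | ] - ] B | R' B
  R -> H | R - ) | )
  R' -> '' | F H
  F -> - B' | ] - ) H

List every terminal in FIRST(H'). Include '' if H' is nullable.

H' -> '' contributes ''.
From H' -> T: add FIRST(T) = { ), -, ], '' } (including '' since T is nullable).
Union: FIRST(H') = { ), -, ], '' }.

{ ), -, ], '' }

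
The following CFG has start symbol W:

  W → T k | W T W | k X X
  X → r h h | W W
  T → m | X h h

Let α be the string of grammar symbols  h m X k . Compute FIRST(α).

{ h }

h is a terminal; add {h} and stop.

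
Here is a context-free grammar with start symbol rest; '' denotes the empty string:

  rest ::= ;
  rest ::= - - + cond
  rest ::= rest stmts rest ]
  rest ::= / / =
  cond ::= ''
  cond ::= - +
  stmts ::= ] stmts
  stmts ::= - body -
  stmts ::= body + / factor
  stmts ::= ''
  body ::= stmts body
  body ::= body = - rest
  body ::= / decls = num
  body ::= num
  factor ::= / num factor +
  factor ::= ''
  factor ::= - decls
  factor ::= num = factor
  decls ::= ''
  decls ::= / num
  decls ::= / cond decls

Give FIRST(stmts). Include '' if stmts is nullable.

{ -, /, ], num, '' }

stmts ::= ] stmts contributes {]}.
stmts ::= - body - contributes {-}.
From stmts ::= body + / factor: add FIRST(body) = { -, /, ], num }.
stmts ::= '' contributes ''.
Union: FIRST(stmts) = { -, /, ], num, '' }.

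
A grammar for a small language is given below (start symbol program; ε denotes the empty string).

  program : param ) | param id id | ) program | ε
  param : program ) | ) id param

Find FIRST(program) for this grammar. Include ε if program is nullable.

{ ), ε }

From program : param ): add FIRST(param) = { ) }.
From program : param id id: add FIRST(param) = { ) }.
program : ) program contributes {)}.
program : ε contributes ε.
Union: FIRST(program) = { ), ε }.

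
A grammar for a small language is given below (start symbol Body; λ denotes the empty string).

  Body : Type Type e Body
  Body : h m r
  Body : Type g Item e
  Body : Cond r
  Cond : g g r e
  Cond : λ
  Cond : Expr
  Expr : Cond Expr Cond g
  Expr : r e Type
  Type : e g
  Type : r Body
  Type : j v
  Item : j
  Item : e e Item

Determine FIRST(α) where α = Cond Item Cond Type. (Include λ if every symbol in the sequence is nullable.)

Add FIRST(Cond)\{λ} = { g, r }; Cond is nullable, continue.
Add FIRST(Item) = { e, j }; Item is not nullable, stop.

{ e, g, j, r }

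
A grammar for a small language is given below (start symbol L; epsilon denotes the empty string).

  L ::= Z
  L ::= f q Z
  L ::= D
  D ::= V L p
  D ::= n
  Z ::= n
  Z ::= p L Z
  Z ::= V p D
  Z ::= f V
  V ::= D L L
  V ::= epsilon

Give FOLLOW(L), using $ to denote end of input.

{ $, f, n, p }

L is the start symbol, so $ ∈ FOLLOW(L).
In D ::= V L p: add FIRST(p) = { p }.
In Z ::= p L Z: add FIRST(Z) = { f, n, p }.
In V ::= D L L: add FIRST(L) = { f, n, p }.
In V ::= D L L: L is at the end, add FOLLOW(V) = { $, f, n, p }.
Union: FOLLOW(L) = { $, f, n, p }.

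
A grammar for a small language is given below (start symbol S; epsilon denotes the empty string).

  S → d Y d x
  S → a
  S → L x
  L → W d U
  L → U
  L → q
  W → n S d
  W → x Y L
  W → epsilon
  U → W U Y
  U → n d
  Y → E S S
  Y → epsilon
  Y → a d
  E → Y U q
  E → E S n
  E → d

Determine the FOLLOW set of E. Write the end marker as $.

{ a, d, n, q, x }

In Y → E S S: add FIRST(S S) = { a, d, n, q, x }.
In E → E S n: add FIRST(S n) = { a, d, n, q, x }.
Union: FOLLOW(E) = { a, d, n, q, x }.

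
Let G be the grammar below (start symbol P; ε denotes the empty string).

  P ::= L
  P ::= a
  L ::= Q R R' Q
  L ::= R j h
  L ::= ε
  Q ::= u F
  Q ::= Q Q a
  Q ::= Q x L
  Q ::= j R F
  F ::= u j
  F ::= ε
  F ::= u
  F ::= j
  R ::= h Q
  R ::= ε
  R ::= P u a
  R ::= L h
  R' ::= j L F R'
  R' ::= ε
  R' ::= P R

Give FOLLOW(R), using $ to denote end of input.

{ $, a, h, j, u, x }

In L ::= Q R R' Q: add FIRST(R' Q) = { a, h, j, u }.
In L ::= R j h: add FIRST(j h) = { j }.
In Q ::= j R F: add FIRST(F)\{ε} = { j, u }.
  Since F is nullable, also add FOLLOW(Q) = { $, a, h, j, u, x }.
In R' ::= P R: R is at the end, add FOLLOW(R') = { j, u }.
Union: FOLLOW(R) = { $, a, h, j, u, x }.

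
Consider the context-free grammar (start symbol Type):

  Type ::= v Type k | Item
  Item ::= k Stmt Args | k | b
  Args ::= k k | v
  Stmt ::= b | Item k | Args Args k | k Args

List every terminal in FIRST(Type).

Type ::= v Type k contributes {v}.
From Type ::= Item: add FIRST(Item) = { b, k }.
Union: FIRST(Type) = { b, k, v }.

{ b, k, v }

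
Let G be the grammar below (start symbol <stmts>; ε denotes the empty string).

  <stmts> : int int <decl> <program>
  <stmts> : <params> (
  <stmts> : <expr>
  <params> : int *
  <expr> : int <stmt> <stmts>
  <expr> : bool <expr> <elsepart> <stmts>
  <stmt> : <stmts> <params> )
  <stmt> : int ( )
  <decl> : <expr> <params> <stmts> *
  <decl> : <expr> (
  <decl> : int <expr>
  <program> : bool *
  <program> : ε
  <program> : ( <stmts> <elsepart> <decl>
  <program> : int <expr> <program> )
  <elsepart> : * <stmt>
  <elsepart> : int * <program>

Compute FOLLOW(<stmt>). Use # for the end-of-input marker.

In <expr> : int <stmt> <stmts>: add FIRST(<stmts>) = { bool, int }.
In <elsepart> : * <stmt>: <stmt> is at the end, add FOLLOW(<elsepart>) = { bool, int }.
Union: FOLLOW(<stmt>) = { bool, int }.

{ bool, int }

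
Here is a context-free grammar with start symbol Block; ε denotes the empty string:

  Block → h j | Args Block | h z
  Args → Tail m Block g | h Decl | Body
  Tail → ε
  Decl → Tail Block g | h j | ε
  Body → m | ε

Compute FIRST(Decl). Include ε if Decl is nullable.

From Decl → Tail Block g: Tail nullable, take FIRST(Tail) ∪ FIRST(Block) = { h, m }.
Decl → h j contributes {h}.
Decl → ε contributes ε.
Union: FIRST(Decl) = { h, m, ε }.

{ h, m, ε }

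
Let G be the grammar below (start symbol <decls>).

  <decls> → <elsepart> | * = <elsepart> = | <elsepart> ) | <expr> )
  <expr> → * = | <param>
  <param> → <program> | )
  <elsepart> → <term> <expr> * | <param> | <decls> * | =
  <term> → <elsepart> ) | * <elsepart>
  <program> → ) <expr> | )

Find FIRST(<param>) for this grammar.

From <param> → <program>: add FIRST(<program>) = { ) }.
<param> → ) contributes {)}.
Union: FIRST(<param>) = { ) }.

{ ) }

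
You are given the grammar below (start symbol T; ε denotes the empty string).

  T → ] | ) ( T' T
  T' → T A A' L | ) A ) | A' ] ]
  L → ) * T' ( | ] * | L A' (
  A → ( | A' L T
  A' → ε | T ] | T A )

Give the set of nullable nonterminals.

Directly nullable (have an ε-production): A'.
No other nonterminal has a production whose RHS symbols are all nullable.

{ A' }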